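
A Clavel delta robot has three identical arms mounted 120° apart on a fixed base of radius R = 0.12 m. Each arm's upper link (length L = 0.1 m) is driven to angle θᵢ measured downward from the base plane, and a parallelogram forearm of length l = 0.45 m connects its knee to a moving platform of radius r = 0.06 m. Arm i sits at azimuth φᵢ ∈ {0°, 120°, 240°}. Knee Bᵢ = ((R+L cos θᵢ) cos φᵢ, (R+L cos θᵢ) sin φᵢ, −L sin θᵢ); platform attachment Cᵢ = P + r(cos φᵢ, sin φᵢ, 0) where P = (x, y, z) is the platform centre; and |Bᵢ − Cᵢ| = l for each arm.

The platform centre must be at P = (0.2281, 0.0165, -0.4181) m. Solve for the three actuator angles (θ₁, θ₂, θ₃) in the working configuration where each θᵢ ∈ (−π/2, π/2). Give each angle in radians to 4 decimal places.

θ₁ = -0.2617, θ₂ = 0.9601, θ₃ = 1.0476

arm 1 (φ=0.0°): x'=0.2281, y'=0.0165
  A=-0.1681, B=-0.4181, C=(l²−L²−A²−y'²−z²)/(2L)=-0.0542
  √(A²+B²)=0.4506;  θ1 = -1.9531+1.6913 ≈ -0.2617
φ2=120.0° → target in arm frame (-0.0998, -0.2058)
  e−x'=0.1598;  (l²−L²−(e−x')²−y'²−z²)/2L = -0.2509
  θ2 = atan2(B,A) + arccos(C/0.4476) = 0.9601
rotate P by −φ3: (-0.1283, 0.1893, -0.4181)
  A cos θ + B sin θ = C:  0.1883·cos θ + -0.4181·sin θ = -0.2681
  θ3 = atan2(B,A) + arccos(C/0.4586) = 1.0476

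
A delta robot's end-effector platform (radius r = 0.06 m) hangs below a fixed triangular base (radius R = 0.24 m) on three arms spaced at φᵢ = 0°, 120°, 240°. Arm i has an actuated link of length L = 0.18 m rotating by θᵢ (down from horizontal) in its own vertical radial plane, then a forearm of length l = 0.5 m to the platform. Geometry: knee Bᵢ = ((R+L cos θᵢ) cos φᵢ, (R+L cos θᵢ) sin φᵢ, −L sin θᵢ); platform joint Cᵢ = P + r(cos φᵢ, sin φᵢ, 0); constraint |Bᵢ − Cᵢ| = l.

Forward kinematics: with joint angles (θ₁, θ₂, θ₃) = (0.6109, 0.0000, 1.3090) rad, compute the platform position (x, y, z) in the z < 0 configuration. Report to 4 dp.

arm 1 at φ=0.0°: e+L cos θ1 = 0.3274;  centre 1 = (0.3274, 0.0000, -0.1032)
φ2=120.0°: virtual centre (-0.1800, 0.3118, 0.0000), radius l
φ3=240.0°: virtual centre (-0.1133, -0.1962, -0.1739), radius l
subtract pairs → two planes through P
plane₁₂: -1.0149x+0.6235y+0.2065z = 0.0117
Cramer: x(z) = 0.0190-0.0074z;  y(z) = 0.0498-0.3432z
quadratic in z: (1.1179)z²+(0.1769)z+(-0.1417)=0, √Δ=0.8155 → z ∈ {-0.4439, 0.2856}; z = -0.4439 (taking z<0)
x = 0.0223, y = 0.2021

(0.0223, 0.2021, -0.4439)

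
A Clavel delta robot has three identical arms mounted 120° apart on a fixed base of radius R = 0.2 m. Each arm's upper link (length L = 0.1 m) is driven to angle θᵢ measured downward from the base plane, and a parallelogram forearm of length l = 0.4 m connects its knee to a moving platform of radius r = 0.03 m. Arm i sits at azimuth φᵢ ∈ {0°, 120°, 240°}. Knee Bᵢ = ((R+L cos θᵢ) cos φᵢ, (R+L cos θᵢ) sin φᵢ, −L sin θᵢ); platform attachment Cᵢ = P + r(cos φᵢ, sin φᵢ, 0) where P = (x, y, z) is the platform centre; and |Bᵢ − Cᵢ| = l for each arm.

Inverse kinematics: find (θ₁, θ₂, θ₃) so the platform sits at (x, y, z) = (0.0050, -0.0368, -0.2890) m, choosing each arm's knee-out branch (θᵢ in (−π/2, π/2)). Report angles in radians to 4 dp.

θ₁ = -0.0870, θ₂ = 0.2619, θ₃ = -0.3488

φ1=0.0° → target in arm frame (0.0050, -0.0368)
  A=0.1650, B=-0.2890, C=(l²−L²−A²−y'²−z²)/(2L)=0.1895
  √(A²+B²)=0.3328;  θ1 = -1.0520+0.9650 ≈ -0.0870
φ2=120.0° → target in arm frame (-0.0344, 0.0141)
  e−x'=0.2044;  (l²−L²−(e−x')²−y'²−z²)/2L = 0.1226
  γ=atan2(-0.2890,0.2044)=-0.9553;  ψ=arccos(0.3463)=1.2172;  θ2=γ+ψ≈0.2619
arm 3 (φ=240.0°): x'=0.0294, y'=0.0227
  A=0.1406, B=-0.2890, C=(l²−L²−A²−y'²−z²)/(2L)=0.2309
  θ3 = atan2(B,A) + arccos(C/0.3214) = -0.3488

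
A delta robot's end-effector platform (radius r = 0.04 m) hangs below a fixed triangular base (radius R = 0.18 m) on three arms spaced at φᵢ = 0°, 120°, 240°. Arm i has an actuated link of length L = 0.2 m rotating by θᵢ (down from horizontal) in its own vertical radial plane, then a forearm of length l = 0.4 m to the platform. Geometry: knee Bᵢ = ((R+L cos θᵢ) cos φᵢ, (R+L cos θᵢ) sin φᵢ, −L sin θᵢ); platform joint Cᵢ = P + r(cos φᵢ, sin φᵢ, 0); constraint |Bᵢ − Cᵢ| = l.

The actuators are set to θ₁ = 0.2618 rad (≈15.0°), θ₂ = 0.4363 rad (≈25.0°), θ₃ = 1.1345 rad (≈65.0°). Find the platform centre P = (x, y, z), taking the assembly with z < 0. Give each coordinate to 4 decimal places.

centre 1 = (0.3332·cos0.0°, 0.3332·sin0.0°, -0.0518) = (0.3332, 0.0000, -0.0518)
arm 2 at φ=120.0°: ρ2 = 0.3213;  centre 2 = (-0.1606, 0.2782, -0.0845)
centre 3 = (0.2245·cos240.0°, 0.2245·sin240.0°, -0.1813) = (-0.1123, -0.1944, -0.1813)
subtract pairs → two planes through P
linear system: -0.9876x+0.5564y = -0.0033−-0.0655z; -0.8909x+-0.3889y = -0.0304−-0.2590z
Cramer: x(z) = 0.0207-0.1928z;  y(z) = 0.0308-0.2244z
sphere 1 gives Az²+Bz+C=0 with A=1.0875, B=0.2102, C=-0.0587;  B²−4AC=0.2997;  roots -0.3483, 0.1551;  negative root z = -0.3483
x = 0.0879, y = 0.1089

(0.0879, 0.1089, -0.3483)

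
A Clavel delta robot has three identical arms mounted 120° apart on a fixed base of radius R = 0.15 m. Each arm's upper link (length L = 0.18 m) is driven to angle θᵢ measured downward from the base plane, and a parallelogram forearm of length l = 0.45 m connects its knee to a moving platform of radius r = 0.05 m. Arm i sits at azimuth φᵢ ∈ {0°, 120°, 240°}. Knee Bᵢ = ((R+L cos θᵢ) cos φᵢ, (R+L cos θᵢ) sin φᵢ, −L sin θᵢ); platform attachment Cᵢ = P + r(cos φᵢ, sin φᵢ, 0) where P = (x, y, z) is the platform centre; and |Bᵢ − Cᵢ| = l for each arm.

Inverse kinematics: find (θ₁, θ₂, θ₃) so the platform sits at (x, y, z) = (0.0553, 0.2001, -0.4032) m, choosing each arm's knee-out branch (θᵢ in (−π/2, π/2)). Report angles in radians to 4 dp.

θ₁ = 0.3490, θ₂ = 0.0001, θ₃ = 1.1344

rotate P by −φ1: (0.0553, 0.2001, -0.4032)
  A cos θ + B sin θ = C:  0.0447·cos θ + -0.4032·sin θ = -0.0959
  γ=atan2(-0.4032,0.0447)=-1.4604;  ψ=arccos(-0.2363)=1.8093;  θ1=γ+ψ≈0.3490
arm 2 (φ=120.0°): x'=0.1456, y'=-0.1479
  A=-0.0456, B=-0.4032, C=(l²−L²−A²−y'²−z²)/(2L)=-0.0457
  γ=atan2(-0.4032,-0.0456)=-1.6835;  ψ=arccos(-0.1125)=1.6836;  θ2=γ+ψ≈0.0001
φ3=240.0° → target in arm frame (-0.2009, -0.0522)
  A cos θ + B sin θ = C:  0.3009·cos θ + -0.4032·sin θ = -0.2382
  √(A²+B²)=0.5031;  θ3 = -0.9296+2.0640 ≈ 1.1344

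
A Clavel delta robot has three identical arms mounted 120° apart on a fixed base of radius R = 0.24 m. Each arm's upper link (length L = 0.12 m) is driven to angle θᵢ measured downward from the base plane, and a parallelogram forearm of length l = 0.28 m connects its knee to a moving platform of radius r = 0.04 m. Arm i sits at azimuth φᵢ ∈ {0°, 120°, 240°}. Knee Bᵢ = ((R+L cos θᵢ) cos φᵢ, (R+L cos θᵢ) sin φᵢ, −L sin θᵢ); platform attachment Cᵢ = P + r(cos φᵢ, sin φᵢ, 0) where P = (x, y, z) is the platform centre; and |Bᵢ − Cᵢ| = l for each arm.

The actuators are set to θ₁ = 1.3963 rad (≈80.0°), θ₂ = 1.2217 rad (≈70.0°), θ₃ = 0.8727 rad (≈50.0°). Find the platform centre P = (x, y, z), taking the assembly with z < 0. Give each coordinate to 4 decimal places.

arm 1 at φ=0.0°: ρ1 = 0.2208;  centre 1 = (0.2208, 0.0000, -0.1182)
φ2=120.0°: virtual centre (-0.1205, 0.2088, -0.1128), radius l
arm 3 at φ=240.0°: ρ3 = 0.2771;  centre 3 = (-0.1386, -0.2400, -0.0919)
eliminate P² terms by subtracting sphere 1 from 2 and 3
[-0.6827 0.4175 0.0108]·P = 0.0081;  [-0.7188 -0.4800 0.0525]·P = 0.0225
det = 0.6278;  x = -0.0212+0.0432z,  y = -0.0152+0.0447z
into |P−centre ₁|² = l²: 1.0039z² + 0.2141z + -0.0056 = 0;  Δ = 0.0685;  z = -0.2370 or 0.0237 → z<0 root = -0.2370
x = -0.0314, y = -0.0258

(-0.0314, -0.0258, -0.2370)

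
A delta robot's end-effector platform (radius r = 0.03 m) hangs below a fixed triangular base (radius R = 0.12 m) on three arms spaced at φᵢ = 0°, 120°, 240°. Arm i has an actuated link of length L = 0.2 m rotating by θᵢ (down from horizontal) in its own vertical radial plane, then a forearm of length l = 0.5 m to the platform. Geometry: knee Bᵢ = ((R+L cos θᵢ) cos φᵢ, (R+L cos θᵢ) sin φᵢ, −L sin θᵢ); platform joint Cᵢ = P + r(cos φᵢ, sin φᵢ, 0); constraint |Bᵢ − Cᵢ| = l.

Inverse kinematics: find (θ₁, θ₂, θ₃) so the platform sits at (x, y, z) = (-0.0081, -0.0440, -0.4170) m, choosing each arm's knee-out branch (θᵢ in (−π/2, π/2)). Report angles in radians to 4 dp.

arm 1 (φ=0.0°): x'=-0.0081, y'=-0.0440
  A=0.0981, B=-0.4170, C=(l²−L²−A²−y'²−z²)/(2L)=0.0614
  √(A²+B²)=0.4284;  θ1 = -1.3397+1.4270 ≈ 0.0873
arm 2 (φ=120.0°): x'=-0.0341, y'=0.0290
  A=0.1241, B=-0.4170, C=(l²−L²−A²−y'²−z²)/(2L)=0.0497
  θ2 = atan2(B,A) + arccos(C/0.4351) = 0.1747
arm 3 (φ=240.0°): x'=0.0422, y'=0.0150
  A cos θ + B sin θ = C:  0.0478·cos θ + -0.4170·sin θ = 0.0840
  γ=atan2(-0.4170,0.0478)=-1.4566;  ψ=arccos(0.2001)=1.3693;  θ3=γ+ψ≈-0.0872

θ₁ = 0.0873, θ₂ = 0.1747, θ₃ = -0.0872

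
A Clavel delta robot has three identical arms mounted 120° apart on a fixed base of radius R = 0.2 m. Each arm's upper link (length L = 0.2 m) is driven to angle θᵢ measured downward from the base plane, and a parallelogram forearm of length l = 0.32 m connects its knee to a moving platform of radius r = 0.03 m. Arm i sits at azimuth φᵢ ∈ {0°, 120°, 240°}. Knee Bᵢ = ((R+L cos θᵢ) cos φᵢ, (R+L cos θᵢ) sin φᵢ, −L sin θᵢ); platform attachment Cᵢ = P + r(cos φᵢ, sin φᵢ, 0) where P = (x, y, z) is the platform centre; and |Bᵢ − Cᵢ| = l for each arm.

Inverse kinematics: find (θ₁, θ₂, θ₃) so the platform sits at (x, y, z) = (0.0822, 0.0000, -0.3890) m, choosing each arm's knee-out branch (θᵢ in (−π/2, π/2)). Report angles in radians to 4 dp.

θ₁ = 0.8727, θ₂ = 1.3961, θ₃ = 1.3961

rotate P by −φ1: (0.0822, 0.0000, -0.3890)
  A=0.0878, B=-0.3890, C=(l²−L²−A²−y'²−z²)/(2L)=-0.2416
  √(A²+B²)=0.3988;  θ1 = -1.3488+2.2215 ≈ 0.8727
arm 2 (φ=120.0°): x'=-0.0411, y'=-0.0712
  e−x'=0.2111;  (l²−L²−(e−x')²−y'²−z²)/2L = -0.3464
  θ2 = atan2(B,A) + arccos(C/0.4426) = 1.3961
arm 3 (φ=240.0°): x'=-0.0411, y'=0.0712
  A=0.2111, B=-0.3890, C=(l²−L²−A²−y'²−z²)/(2L)=-0.3464
  θ3 = atan2(B,A) + arccos(C/0.4426) = 1.3961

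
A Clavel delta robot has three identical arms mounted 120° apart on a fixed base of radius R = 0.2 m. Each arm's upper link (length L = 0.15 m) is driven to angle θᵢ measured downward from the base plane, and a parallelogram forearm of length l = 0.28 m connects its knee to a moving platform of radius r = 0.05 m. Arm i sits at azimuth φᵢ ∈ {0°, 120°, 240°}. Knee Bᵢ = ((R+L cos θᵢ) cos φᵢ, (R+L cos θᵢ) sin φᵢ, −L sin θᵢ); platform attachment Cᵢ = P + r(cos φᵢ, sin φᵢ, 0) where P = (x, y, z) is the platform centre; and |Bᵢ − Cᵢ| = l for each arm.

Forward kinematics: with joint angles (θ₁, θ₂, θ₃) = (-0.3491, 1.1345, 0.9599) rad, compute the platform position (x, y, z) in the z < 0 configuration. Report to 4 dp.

(0.0883, -0.0160, -0.1413)

φ1=0.0°: virtual centre (0.2910, 0.0000, 0.0513), radius l
arm 2 at φ=120.0°: (R−r)+L cos θ2 = 0.2134;  centre 2 = (-0.1067, 0.1848, -0.1359)
arm 3 at φ=240.0°: (R−r)+L cos θ3 = 0.2360;  centre 3 = (-0.1180, -0.2044, -0.1229)
subtract pairs → two planes through P
linear system: -0.7953x+0.3696y = -0.0233−-0.3745z; -0.8179x+-0.4088y = -0.0165−-0.3484z
Cramer: x(z) = 0.0249-0.4492z;  y(z) = -0.0095+0.0467z
quadratic in z: (1.2040)z²+(0.1356)z+(-0.0049)=0, √Δ=0.2046 → z ∈ {-0.1413, 0.0287}; z = -0.1413 (taking z<0)
x = 0.0883, y = -0.0160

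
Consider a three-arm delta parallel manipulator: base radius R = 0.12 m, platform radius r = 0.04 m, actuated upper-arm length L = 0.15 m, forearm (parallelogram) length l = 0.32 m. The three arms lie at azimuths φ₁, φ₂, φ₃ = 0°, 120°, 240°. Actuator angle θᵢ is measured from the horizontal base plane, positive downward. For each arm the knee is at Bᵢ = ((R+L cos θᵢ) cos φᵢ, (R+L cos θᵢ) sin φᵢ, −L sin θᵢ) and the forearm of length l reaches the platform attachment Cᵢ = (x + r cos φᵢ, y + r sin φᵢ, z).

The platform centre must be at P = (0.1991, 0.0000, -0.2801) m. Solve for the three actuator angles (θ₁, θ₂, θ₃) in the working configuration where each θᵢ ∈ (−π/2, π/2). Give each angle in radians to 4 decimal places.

θ₁ = -0.2621, θ₂ = 1.2215, θ₃ = 1.2215

φ1=0.0° → target in arm frame (0.1991, 0.0000)
  A cos θ + B sin θ = C:  -0.1191·cos θ + -0.2801·sin θ = -0.0425
  θ1 = atan2(B,A) + arccos(C/0.3044) = -0.2621
rotate P by −φ2: (-0.0995, -0.1724, -0.2801)
  A cos θ + B sin θ = C:  0.1795·cos θ + -0.2801·sin θ = -0.2017
  γ=atan2(-0.2801,0.1795)=-1.0008;  ψ=arccos(-0.6064)=2.2223;  θ2=γ+ψ≈1.2215
φ3=240.0° → target in arm frame (-0.0996, 0.1724)
  A=0.1796, B=-0.2801, C=(l²−L²−A²−y'²−z²)/(2L)=-0.2017
  θ3 = atan2(B,A) + arccos(C/0.3327) = 1.2215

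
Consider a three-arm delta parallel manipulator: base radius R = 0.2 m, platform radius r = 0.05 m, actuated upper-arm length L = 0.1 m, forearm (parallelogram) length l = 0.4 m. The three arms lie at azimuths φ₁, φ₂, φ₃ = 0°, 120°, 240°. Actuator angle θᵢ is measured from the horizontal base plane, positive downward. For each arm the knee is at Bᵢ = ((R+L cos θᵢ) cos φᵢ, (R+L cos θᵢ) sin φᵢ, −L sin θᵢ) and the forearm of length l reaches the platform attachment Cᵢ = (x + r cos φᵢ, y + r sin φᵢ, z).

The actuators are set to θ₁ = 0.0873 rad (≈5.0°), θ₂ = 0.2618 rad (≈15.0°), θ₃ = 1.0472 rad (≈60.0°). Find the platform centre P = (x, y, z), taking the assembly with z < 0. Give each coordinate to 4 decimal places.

(0.0617, 0.0773, -0.3533)

S1 = (0.2496·cos0.0°, 0.2496·sin0.0°, -0.0087) = (0.2496, 0.0000, -0.0087)
φ2=120.0°: virtual centre (-0.1233, 0.2136, -0.0259), radius l
φ3=240.0°: virtual centre (-0.1000, -0.1732, -0.0866), radius l
subtract pairs → two planes through P
plane₁₂: -0.7458x+0.4271y+-0.0343z = -0.0009
Cramer: x(z) = 0.0120-0.1408z;  y(z) = 0.0188-0.1655z
into |P−S₁|² = l²: 1.0472z² + 0.0781z + -0.1031 = 0;  Δ = 0.4380;  z = -0.3533 or 0.2787 → z<0 root = -0.3533
x = 0.0617, y = 0.0773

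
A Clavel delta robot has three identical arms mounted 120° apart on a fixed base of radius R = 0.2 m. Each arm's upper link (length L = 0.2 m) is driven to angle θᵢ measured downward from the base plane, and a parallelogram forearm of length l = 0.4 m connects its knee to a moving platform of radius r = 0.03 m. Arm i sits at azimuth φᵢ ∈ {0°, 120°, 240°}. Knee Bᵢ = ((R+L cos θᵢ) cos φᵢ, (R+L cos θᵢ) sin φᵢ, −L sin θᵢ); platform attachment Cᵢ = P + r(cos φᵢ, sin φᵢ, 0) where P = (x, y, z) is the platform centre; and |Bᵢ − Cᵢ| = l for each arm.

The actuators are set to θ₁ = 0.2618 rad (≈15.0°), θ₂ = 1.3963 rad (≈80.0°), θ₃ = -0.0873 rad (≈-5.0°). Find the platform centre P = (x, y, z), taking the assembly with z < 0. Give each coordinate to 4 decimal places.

(0.0700, -0.1787, -0.2569)

centre 1 = (0.3632·cos0.0°, 0.3632·sin0.0°, -0.0518) = (0.3632, 0.0000, -0.0518)
arm 2 at φ=120.0°: e+L cos θ2 = 0.2047;  centre 2 = (-0.1024, 0.1773, -0.1970)
arm 3 at φ=240.0°: e+L cos θ3 = 0.3692;  centre 3 = (-0.1846, -0.3198, 0.0174)
subtract pairs → two planes through P
linear system: -0.9311x+0.3546y = -0.0539−-0.2904z; -1.0956x+-0.6395y = 0.0021−0.1384z
det = 0.9840;  x = 0.0343+-0.1389z,  y = -0.0619+0.4543z
sphere 1 gives Az²+Bz+C=0 with A=1.2257, B=0.1386, C=-0.0453;  B²−4AC=0.2413;  roots -0.2569, 0.1439;  negative root z = -0.2569
x = 0.0700, y = -0.1787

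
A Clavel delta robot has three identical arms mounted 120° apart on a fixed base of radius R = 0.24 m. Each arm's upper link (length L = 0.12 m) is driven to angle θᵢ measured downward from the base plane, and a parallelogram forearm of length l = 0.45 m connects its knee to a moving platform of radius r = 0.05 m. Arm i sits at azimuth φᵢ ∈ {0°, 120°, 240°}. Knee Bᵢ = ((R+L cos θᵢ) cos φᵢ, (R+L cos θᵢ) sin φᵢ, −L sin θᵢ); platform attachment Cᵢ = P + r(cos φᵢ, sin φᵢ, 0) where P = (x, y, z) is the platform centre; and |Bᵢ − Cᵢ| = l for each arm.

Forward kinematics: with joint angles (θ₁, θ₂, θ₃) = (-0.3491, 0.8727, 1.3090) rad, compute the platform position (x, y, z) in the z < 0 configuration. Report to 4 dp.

(0.1591, 0.0511, -0.3823)

O1 = (0.3028·cos0.0°, 0.3028·sin0.0°, 0.0410) = (0.3028, 0.0000, 0.0410)
φ2=120.0°: virtual centre (-0.1336, 0.2313, -0.0919), radius l
arm 3 at φ=240.0°: ρ3 = 0.2211;  O3 = (-0.1105, -0.1914, -0.1159)
subtract pairs → two planes through P
[-0.8727 0.4627 -0.2659]·P = -0.0135;  [-0.8266 -0.3829 -0.3139]·P = -0.0310
Cramer: x(z) = 0.0273-0.3448z;  y(z) = 0.0222-0.0755z
quadratic in z: (1.1246)z²+(0.1045)z+(-0.1244)=0, √Δ=0.7554 → z ∈ {-0.3823, 0.2894}; z = -0.3823 (taking z<0)
x = 0.1591, y = 0.0511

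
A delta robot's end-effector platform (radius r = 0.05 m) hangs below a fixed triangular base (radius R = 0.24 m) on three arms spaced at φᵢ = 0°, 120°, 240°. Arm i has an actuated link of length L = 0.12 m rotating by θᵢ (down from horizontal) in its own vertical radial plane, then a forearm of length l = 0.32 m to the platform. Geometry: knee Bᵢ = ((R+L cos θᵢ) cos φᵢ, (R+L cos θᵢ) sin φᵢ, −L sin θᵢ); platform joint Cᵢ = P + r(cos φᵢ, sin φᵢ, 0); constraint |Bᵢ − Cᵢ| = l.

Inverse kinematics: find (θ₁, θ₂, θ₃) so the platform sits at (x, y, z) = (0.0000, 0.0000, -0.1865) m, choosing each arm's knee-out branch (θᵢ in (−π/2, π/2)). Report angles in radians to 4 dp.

φ1=0.0° → target in arm frame (0.0000, 0.0000)
  e−x'=0.1900;  (l²−L²−(e−x')²−y'²−z²)/2L = 0.0713
  γ=atan2(-0.1865,0.1900)=-0.7761;  ψ=arccos(0.2679)=1.2996;  θ1=γ+ψ≈0.5235
φ2=120.0° → target in arm frame (0.0000, 0.0000)
  e−x'=0.1900;  (l²−L²−(e−x')²−y'²−z²)/2L = 0.0713
  γ=atan2(-0.1865,0.1900)=-0.7761;  ψ=arccos(0.2679)=1.2996;  θ2=γ+ψ≈0.5235
rotate P by −φ3: (0.0000, 0.0000, -0.1865)
  e−x'=0.1900;  (l²−L²−(e−x')²−y'²−z²)/2L = 0.0713
  γ=atan2(-0.1865,0.1900)=-0.7761;  ψ=arccos(0.2679)=1.2996;  θ3=γ+ψ≈0.5235

θ₁ = 0.5235, θ₂ = 0.5235, θ₃ = 0.5235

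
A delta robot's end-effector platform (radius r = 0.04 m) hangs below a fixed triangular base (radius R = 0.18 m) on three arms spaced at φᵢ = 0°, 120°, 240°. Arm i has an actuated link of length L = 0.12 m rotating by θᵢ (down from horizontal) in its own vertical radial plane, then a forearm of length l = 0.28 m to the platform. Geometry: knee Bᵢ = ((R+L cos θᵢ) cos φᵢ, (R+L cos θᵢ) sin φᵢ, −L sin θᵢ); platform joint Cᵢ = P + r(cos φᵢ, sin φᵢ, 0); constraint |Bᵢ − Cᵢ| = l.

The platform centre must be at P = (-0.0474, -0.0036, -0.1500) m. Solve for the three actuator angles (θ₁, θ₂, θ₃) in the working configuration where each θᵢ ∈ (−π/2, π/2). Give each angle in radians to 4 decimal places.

θ₁ = 0.7850, θ₂ = 0.0875, θ₃ = 0.0004

arm 1 (φ=0.0°): x'=-0.0474, y'=-0.0036
  e−x'=0.1874;  (l²−L²−(e−x')²−y'²−z²)/2L = 0.0265
  θ1 = atan2(B,A) + arccos(C/0.2400) = 0.7850
rotate P by −φ2: (0.0206, 0.0428, -0.1500)
  A cos θ + B sin θ = C:  0.1194·cos θ + -0.1500·sin θ = 0.1058
  γ=atan2(-0.1500,0.1194)=-0.8984;  ψ=arccos(0.5521)=0.9860;  θ2=γ+ψ≈0.0875
φ3=240.0° → target in arm frame (0.0268, -0.0392)
  e−x'=0.1132;  (l²−L²−(e−x')²−y'²−z²)/2L = 0.1131
  θ3 = atan2(B,A) + arccos(C/0.1879) = 0.0004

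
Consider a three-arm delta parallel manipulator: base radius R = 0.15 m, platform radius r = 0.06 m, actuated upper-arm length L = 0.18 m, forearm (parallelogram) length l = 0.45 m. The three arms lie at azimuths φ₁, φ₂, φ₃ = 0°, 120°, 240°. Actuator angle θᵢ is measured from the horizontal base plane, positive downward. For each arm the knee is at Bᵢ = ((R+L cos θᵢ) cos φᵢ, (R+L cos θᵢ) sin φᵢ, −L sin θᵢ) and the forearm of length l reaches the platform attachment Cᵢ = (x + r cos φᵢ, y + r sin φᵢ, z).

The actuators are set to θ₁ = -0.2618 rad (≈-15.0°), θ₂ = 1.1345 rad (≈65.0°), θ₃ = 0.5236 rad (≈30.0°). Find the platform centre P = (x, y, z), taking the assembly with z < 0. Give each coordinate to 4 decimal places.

φ1=0.0°: virtual centre (0.2639, 0.0000, 0.0466), radius l
arm 2 at φ=120.0°: (R−r)+L cos θ2 = 0.1661;  centre 2 = (-0.0830, 0.1438, -0.1631)
centre 3 = (0.2459·cos240.0°, 0.2459·sin240.0°, -0.0900) = (-0.1229, -0.2129, -0.0900)
eliminate P² terms by subtracting sphere 1 from 2 and 3
plane₁₂: -0.6938x+0.2876y+-0.4195z = -0.0176
Cramer: x(z) = 0.0163-0.4966z;  y(z) = -0.0220+0.2606z
quadratic in z: (1.3145)z²+(0.1413)z+(-0.1385)=0, √Δ=0.8651 → z ∈ {-0.3828, 0.2753}; z = -0.3828 (taking z<0)
x = 0.2064, y = -0.1217

(0.2064, -0.1217, -0.3828)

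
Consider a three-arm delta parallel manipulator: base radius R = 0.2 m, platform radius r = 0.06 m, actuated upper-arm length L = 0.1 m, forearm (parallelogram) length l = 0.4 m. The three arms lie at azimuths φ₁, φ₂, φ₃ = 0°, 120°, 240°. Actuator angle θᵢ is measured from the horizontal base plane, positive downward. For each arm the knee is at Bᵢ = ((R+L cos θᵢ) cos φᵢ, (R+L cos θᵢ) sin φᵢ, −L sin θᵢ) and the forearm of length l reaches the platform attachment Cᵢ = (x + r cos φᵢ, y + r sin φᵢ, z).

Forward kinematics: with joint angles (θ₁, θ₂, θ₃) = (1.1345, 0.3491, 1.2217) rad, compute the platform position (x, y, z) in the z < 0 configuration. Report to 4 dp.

S1 = (0.1823·cos0.0°, 0.1823·sin0.0°, -0.0906) = (0.1823, 0.0000, -0.0906)
φ2=120.0°: virtual centre (-0.1170, 0.2026, -0.0342), radius l
S3 = (0.1742·cos240.0°, 0.1742·sin240.0°, -0.0940) = (-0.0871, -0.1509, -0.0940)
|S₂|²−|S₁|² = 0.0145;  |S₃|²−|S₁|² = -0.0023
linear system: -0.5985x+0.4052y = 0.0145−0.1129z; -0.5387x+-0.3017y = -0.0023−-0.0067z
det = 0.3989;  x = -0.0087+0.0786z,  y = 0.0229+-0.1624z
quadratic in z: (1.0326)z²+(0.1438)z+(-0.1148)=0, √Δ=0.7035 → z ∈ {-0.4103, 0.2710}; z = -0.4103 (taking z<0)
x = -0.0409, y = 0.0896

(-0.0409, 0.0896, -0.4103)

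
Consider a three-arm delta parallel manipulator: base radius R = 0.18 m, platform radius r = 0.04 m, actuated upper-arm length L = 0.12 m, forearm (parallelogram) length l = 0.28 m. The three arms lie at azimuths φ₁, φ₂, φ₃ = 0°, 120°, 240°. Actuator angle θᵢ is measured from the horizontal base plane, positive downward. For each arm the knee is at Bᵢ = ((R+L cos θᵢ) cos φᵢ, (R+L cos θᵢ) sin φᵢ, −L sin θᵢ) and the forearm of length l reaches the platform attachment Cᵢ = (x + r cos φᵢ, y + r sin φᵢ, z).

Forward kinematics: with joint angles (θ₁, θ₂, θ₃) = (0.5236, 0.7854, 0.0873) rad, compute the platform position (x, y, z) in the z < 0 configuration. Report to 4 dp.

φ1=0.0°: virtual centre (0.2439, 0.0000, -0.0600), radius l
S2 = (0.2249·cos120.0°, 0.2249·sin120.0°, -0.0849) = (-0.1124, 0.1947, -0.0849)
arm 3 at φ=240.0°: e+L cos θ3 = 0.2595;  S3 = (-0.1298, -0.2248, -0.0105)
subtract pairs → two planes through P
[-0.7127 0.3895 -0.0497]·P = -0.0053;  [-0.7474 -0.4495 0.0991]·P = 0.0044
det = 0.6115;  x = 0.0011+0.0266z,  y = -0.0116+0.1762z
quadratic in z: (1.0318)z²+(0.1030)z+(-0.0157)=0, √Δ=0.2748 → z ∈ {-0.1831, 0.0832}; z = -0.1831 (taking z<0)
x = -0.0037, y = -0.0439

(-0.0037, -0.0439, -0.1831)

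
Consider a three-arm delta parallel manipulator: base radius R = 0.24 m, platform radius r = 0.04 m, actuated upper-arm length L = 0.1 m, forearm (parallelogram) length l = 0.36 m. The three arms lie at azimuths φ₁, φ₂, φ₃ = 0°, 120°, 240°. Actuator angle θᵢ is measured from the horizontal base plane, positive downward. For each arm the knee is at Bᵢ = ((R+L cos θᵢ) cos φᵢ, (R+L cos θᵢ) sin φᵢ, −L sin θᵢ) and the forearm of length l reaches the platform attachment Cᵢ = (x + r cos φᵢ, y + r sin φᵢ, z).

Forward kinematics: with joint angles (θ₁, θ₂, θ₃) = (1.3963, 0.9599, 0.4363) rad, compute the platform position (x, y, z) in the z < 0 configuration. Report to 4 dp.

φ1=0.0°: virtual centre (0.2174, 0.0000, -0.0985), radius l
φ2=120.0°: virtual centre (-0.1287, 0.2229, -0.0819), radius l
φ3=240.0°: virtual centre (-0.1453, -0.2517, -0.0423), radius l
|centre ₂|²−|centre ₁|² = 0.0160;  |centre ₃|²−|centre ₁|² = 0.0293
plane₁₂: -0.6921x+0.4458y+0.0331z = 0.0160
det = 0.6717;  x = -0.0314+0.0995z,  y = -0.0129+0.0801z
sphere 1 gives Az²+Bz+C=0 with A=1.0163, B=0.1454, C=-0.0578;  B²−4AC=0.2562;  roots -0.3206, 0.1775;  negative root z = -0.3206
x = -0.0633, y = -0.0386

(-0.0633, -0.0386, -0.3206)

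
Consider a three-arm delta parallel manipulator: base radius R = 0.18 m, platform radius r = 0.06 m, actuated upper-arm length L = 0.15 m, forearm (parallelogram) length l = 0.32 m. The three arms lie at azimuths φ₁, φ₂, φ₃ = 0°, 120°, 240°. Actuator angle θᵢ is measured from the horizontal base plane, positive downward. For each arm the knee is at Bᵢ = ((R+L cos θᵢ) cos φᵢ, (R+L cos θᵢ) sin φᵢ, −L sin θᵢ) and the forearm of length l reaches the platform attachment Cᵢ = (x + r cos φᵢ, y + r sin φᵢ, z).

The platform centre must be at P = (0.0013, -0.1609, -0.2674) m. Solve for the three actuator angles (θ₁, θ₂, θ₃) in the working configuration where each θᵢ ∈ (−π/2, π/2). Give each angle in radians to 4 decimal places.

rotate P by −φ1: (0.0013, -0.1609, -0.2674)
  A cos θ + B sin θ = C:  0.1187·cos θ + -0.2674·sin θ = -0.1053
  γ=atan2(-0.2674,0.1187)=-1.1530;  ψ=arccos(-0.3598)=1.9389;  θ1=γ+ψ≈0.7859
arm 2 (φ=120.0°): x'=-0.1400, y'=0.0793
  A cos θ + B sin θ = C:  0.2600·cos θ + -0.2674·sin θ = -0.2183
  √(A²+B²)=0.3730;  θ2 = -0.7994+2.1961 ≈ 1.3966
φ3=240.0° → target in arm frame (0.1387, 0.0816)
  A cos θ + B sin θ = C:  -0.0187·cos θ + -0.2674·sin θ = 0.0046
  γ=atan2(-0.2674,-0.0187)=-1.6406;  ψ=arccos(0.0173)=1.5535;  θ3=γ+ψ≈-0.0871

θ₁ = 0.7859, θ₂ = 1.3966, θ₃ = -0.0871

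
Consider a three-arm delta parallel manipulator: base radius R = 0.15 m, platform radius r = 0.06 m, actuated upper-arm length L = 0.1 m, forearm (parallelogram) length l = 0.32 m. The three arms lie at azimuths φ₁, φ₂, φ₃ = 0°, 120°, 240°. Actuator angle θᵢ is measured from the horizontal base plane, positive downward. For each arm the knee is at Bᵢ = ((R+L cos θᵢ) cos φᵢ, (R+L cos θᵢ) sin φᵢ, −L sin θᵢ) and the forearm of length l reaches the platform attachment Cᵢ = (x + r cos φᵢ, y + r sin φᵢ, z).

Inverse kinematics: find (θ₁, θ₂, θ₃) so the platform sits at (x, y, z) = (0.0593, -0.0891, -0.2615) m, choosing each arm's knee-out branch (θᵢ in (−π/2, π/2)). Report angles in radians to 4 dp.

θ₁ = -0.1747, θ₂ = 0.8727, θ₃ = -0.0871

φ1=0.0° → target in arm frame (0.0593, -0.0891)
  e−x'=0.0307;  (l²−L²−(e−x')²−y'²−z²)/2L = 0.0757
  √(A²+B²)=0.2633;  θ1 = -1.4539+1.2792 ≈ -0.1747
φ2=120.0° → target in arm frame (-0.1068, -0.0068)
  A cos θ + B sin θ = C:  0.1968·cos θ + -0.2615·sin θ = -0.0738
  √(A²+B²)=0.3273;  θ2 = -0.9256+1.7983 ≈ 0.8727
arm 3 (φ=240.0°): x'=0.0475, y'=0.0959
  A cos θ + B sin θ = C:  0.0425·cos θ + -0.2615·sin θ = 0.0651
  √(A²+B²)=0.2649;  θ3 = -1.4097+1.3226 ≈ -0.0871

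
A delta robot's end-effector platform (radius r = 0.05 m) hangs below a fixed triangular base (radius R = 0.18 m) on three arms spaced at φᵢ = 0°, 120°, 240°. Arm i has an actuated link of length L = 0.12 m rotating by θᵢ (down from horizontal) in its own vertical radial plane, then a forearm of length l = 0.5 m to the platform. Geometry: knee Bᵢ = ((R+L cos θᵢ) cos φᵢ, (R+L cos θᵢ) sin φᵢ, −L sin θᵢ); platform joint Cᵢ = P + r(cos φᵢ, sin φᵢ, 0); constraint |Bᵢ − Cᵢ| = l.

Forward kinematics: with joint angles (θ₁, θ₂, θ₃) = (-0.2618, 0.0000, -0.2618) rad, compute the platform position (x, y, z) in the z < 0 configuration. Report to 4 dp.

(0.0165, -0.0285, -0.4123)

φ1=0.0°: virtual centre (0.2459, 0.0000, 0.0311), radius l
O2 = (0.2500·cos120.0°, 0.2500·sin120.0°, 0.0000) = (-0.1250, 0.2165, 0.0000)
φ3=240.0°: virtual centre (-0.1230, -0.2130, 0.0311), radius l
eliminate P² terms by subtracting sphere 1 from 2 and 3
plane₁₂: -0.7418x+0.4330y+-0.0621z = 0.0011
Cramer: x(z) = -0.0007-0.0416z;  y(z) = 0.0012+0.0721z
quadratic in z: (1.0069)z²+(-0.0414)z+(-0.1882)=0, √Δ=0.8717 → z ∈ {-0.4123, 0.4534}; z = -0.4123 (taking z<0)
x = 0.0165, y = -0.0285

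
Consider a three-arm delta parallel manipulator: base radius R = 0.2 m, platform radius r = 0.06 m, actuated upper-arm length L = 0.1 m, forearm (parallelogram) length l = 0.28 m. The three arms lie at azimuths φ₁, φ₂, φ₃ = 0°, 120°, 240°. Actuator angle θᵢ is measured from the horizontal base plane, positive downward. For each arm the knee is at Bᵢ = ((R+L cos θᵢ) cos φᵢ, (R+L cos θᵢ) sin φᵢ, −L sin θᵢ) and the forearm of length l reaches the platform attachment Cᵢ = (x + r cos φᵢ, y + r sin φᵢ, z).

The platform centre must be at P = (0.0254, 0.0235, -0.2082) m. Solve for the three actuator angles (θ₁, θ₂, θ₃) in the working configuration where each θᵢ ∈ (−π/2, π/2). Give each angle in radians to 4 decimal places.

rotate P by −φ1: (0.0254, 0.0235, -0.2082)
  e−x'=0.1146;  (l²−L²−(e−x')²−y'²−z²)/2L = 0.0568
  θ1 = atan2(B,A) + arccos(C/0.2377) = 0.2617
arm 2 (φ=120.0°): x'=0.0077, y'=-0.0337
  A=0.1323, B=-0.2082, C=(l²−L²−A²−y'²−z²)/(2L)=0.0320
  γ=atan2(-0.2082,0.1323)=-1.0046;  ψ=arccos(0.1297)=1.4408;  θ2=γ+ψ≈0.4362
rotate P by −φ3: (-0.0331, 0.0102, -0.2082)
  A cos θ + B sin θ = C:  0.1731·cos θ + -0.2082·sin θ = -0.0250
  θ3 = atan2(B,A) + arccos(C/0.2707) = 0.7859

θ₁ = 0.2617, θ₂ = 0.4362, θ₃ = 0.7859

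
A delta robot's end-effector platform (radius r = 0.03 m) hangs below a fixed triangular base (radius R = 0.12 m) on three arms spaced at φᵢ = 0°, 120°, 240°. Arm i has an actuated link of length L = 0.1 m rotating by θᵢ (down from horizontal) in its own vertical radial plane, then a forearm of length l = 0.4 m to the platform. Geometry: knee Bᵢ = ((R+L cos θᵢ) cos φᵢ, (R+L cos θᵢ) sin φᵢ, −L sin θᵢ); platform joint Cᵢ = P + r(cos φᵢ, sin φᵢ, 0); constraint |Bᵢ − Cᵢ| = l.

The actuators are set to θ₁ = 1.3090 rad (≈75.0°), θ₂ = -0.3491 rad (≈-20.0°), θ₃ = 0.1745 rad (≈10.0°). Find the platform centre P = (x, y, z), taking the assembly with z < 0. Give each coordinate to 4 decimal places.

S1 = (0.1159·cos0.0°, 0.1159·sin0.0°, -0.0966) = (0.1159, 0.0000, -0.0966)
φ2=120.0°: virtual centre (-0.0920, 0.1593, 0.0342), radius l
S3 = (0.1885·cos240.0°, 0.1885·sin240.0°, -0.0174) = (-0.0942, -0.1632, -0.0174)
subtract pairs → two planes through P
plane₁₂: -0.4157x+0.3186y+0.2616z = 0.0123
Cramer: x(z) = -0.0303+0.5040z;  y(z) = -0.0010-0.1634z
into |P−S₁|² = l²: 1.2807z² + 0.0462z + -0.1293 = 0;  Δ = 0.6645;  z = -0.3363 or 0.3002 → z<0 root = -0.3363
x = -0.1998, y = 0.0539

(-0.1998, 0.0539, -0.3363)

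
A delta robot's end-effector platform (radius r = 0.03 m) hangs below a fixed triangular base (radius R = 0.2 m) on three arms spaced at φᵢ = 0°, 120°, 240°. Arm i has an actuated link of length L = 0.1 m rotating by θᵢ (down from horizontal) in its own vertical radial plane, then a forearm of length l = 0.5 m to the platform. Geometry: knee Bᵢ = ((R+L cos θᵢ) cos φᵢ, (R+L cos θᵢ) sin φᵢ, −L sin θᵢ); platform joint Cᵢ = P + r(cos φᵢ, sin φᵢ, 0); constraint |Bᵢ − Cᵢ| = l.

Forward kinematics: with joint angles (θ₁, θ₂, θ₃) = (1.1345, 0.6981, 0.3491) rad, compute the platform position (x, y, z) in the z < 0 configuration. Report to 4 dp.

(-0.0808, -0.0387, -0.4939)

centre 1 = (0.2123·cos0.0°, 0.2123·sin0.0°, -0.0906) = (0.2123, 0.0000, -0.0906)
arm 2 at φ=120.0°: (R−r)+L cos θ2 = 0.2466;  centre 2 = (-0.1233, 0.2136, -0.0643)
arm 3 at φ=240.0°: (R−r)+L cos θ3 = 0.2640;  centre 3 = (-0.1320, -0.2286, -0.0342)
eliminate P² terms by subtracting sphere 1 from 2 and 3
[-0.6711 0.4271 0.0527]·P = 0.0117;  [-0.6885 -0.4572 0.1129]·P = 0.0176
det = 0.6009;  x = -0.0214+0.1203z,  y = -0.0063+0.0656z
sphere 1 gives Az²+Bz+C=0 with A=1.0188, B=0.1242, C=-0.1872;  B²−4AC=0.7781;  roots -0.4939, 0.3720;  negative root z = -0.4939
x = -0.0808, y = -0.0387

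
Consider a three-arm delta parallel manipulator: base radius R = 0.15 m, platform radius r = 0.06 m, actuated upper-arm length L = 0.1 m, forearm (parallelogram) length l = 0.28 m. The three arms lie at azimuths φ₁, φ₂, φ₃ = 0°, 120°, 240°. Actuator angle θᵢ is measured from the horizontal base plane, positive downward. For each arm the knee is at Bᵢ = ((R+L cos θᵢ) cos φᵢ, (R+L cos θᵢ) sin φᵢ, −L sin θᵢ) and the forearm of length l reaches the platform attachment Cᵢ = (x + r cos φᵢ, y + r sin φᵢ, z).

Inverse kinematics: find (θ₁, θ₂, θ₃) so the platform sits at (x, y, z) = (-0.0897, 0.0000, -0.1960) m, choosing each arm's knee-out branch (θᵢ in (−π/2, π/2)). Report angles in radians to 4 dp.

φ1=0.0° → target in arm frame (-0.0897, 0.0000)
  e−x'=0.1797;  (l²−L²−(e−x')²−y'²−z²)/2L = -0.0115
  θ1 = atan2(B,A) + arccos(C/0.2659) = 0.7855
arm 2 (φ=120.0°): x'=0.0448, y'=0.0777
  A=0.0452, B=-0.1960, C=(l²−L²−A²−y'²−z²)/(2L)=0.1096
  γ=atan2(-0.1960,0.0452)=-1.3444;  ψ=arccos(0.5447)=0.9948;  θ2=γ+ψ≈-0.3496
φ3=240.0° → target in arm frame (0.0449, -0.0777)
  A cos θ + B sin θ = C:  0.0451·cos θ + -0.1960·sin θ = 0.1096
  √(A²+B²)=0.2011;  θ3 = -1.3444+0.9948 ≈ -0.3496

θ₁ = 0.7855, θ₂ = -0.3496, θ₃ = -0.3496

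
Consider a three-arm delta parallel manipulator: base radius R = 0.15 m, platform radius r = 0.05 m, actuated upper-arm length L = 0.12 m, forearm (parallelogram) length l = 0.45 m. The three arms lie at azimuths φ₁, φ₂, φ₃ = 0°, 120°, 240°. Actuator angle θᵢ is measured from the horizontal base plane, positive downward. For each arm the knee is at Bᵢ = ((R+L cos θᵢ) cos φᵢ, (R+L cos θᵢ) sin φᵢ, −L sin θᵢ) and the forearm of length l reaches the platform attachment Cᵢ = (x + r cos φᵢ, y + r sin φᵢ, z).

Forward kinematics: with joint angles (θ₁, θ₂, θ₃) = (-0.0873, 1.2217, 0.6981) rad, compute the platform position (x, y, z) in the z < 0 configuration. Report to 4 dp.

(0.1731, -0.0859, -0.4288)

arm 1 at φ=0.0°: (R−r)+L cos θ1 = 0.2195;  O1 = (0.2195, 0.0000, 0.0105)
arm 2 at φ=120.0°: (R−r)+L cos θ2 = 0.1410;  O2 = (-0.0705, 0.1221, -0.1128)
arm 3 at φ=240.0°: (R−r)+L cos θ3 = 0.1919;  O3 = (-0.0960, -0.1662, -0.0771)
|O₂|²−|O₁|² = -0.0157;  |O₃|²−|O₁|² = -0.0055
linear system: -0.5801x+0.2443y = -0.0157−-0.2464z; -0.6310x+-0.3324y = -0.0055−-0.1752z
det = 0.3470;  x = 0.0189+-0.3594z,  y = -0.0193+0.1553z
into |P−O₁|² = l²: 1.1533z² + 0.1173z + -0.1618 = 0;  Δ = 0.7600;  z = -0.4288 or 0.3271 → z<0 root = -0.4288
x = 0.1731, y = -0.0859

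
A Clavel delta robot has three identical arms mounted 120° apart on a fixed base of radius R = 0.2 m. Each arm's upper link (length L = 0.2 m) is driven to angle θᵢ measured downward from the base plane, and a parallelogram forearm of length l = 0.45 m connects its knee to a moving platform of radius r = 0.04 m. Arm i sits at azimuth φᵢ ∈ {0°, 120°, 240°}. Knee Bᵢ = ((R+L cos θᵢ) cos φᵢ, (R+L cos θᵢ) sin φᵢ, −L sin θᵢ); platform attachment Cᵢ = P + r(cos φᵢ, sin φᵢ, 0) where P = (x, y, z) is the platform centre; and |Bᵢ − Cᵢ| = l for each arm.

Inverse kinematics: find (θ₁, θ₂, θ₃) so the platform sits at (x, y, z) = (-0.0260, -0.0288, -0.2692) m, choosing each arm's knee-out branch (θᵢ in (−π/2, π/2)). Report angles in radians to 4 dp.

arm 1 (φ=0.0°): x'=-0.0260, y'=-0.0288
  e−x'=0.1860;  (l²−L²−(e−x')²−y'²−z²)/2L = 0.1365
  γ=atan2(-0.2692,0.1860)=-0.9662;  ψ=arccos(0.4172)=1.1404;  θ1=γ+ψ≈0.1742
arm 2 (φ=120.0°): x'=-0.0119, y'=0.0369
  e−x'=0.1719;  (l²−L²−(e−x')²−y'²−z²)/2L = 0.1478
  θ2 = atan2(B,A) + arccos(C/0.3194) = 0.0875
φ3=240.0° → target in arm frame (0.0379, -0.0081)
  A cos θ + B sin θ = C:  0.1221·cos θ + -0.2692·sin θ = 0.1877
  γ=atan2(-0.2692,0.1221)=-1.1451;  ψ=arccos(0.6349)=0.8829;  θ3=γ+ψ≈-0.2622

θ₁ = 0.1742, θ₂ = 0.0875, θ₃ = -0.2622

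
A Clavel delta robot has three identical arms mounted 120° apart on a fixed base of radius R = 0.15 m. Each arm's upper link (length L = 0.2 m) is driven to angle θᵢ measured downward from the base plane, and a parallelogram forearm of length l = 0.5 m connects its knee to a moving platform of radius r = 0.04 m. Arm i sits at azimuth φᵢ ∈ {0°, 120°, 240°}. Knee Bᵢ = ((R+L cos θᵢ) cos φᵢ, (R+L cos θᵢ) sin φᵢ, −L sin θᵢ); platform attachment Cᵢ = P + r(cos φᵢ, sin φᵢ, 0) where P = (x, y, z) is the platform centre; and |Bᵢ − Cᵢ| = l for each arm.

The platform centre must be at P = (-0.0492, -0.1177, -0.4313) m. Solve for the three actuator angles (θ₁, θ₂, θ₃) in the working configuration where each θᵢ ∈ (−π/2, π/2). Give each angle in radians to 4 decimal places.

θ₁ = 0.4364, θ₂ = 0.5238, θ₃ = -0.1745

arm 1 (φ=0.0°): x'=-0.0492, y'=-0.1177
  A cos θ + B sin θ = C:  0.1592·cos θ + -0.4313·sin θ = -0.0380
  γ=atan2(-0.4313,0.1592)=-1.2172;  ψ=arccos(-0.0828)=1.6536;  θ1=γ+ψ≈0.4364
rotate P by −φ2: (-0.0773, 0.1015, -0.4313)
  A=0.1873, B=-0.4313, C=(l²−L²−A²−y'²−z²)/(2L)=-0.0535
  γ=atan2(-0.4313,0.1873)=-1.1610;  ψ=arccos(-0.1138)=1.6849;  θ2=γ+ψ≈0.5238
φ3=240.0° → target in arm frame (0.1265, 0.0162)
  A=-0.0165, B=-0.4313, C=(l²−L²−A²−y'²−z²)/(2L)=0.0586
  θ3 = atan2(B,A) + arccos(C/0.4316) = -0.1745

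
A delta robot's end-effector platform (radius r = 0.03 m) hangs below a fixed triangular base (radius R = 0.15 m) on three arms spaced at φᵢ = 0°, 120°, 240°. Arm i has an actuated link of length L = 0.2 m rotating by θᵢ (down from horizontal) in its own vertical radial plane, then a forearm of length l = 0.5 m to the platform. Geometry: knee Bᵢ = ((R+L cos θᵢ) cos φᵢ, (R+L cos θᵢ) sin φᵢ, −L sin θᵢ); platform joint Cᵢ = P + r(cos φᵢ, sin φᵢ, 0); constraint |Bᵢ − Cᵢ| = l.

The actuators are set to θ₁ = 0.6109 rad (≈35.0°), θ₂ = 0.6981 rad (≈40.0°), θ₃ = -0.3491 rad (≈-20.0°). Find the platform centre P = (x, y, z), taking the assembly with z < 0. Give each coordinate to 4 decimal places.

φ1=0.0°: virtual centre (0.2838, 0.0000, -0.1147), radius l
arm 2 at φ=120.0°: ρ2 = 0.2732;  O2 = (-0.1366, 0.2366, -0.1286)
φ3=240.0°: virtual centre (-0.1540, -0.2667, 0.0684), radius l
eliminate P² terms by subtracting sphere 1 from 2 and 3
[-0.8409 0.4732 -0.0277]·P = -0.0025;  [-0.8756 -0.5334 0.3663]·P = 0.0058
Cramer: x(z) = -0.0016+0.1838z;  y(z) = -0.0082+0.3850z
sphere 1 gives Az²+Bz+C=0 with A=1.1820, B=0.1182, C=-0.1553;  B²−4AC=0.7483;  roots -0.4159, 0.3159;  negative root z = -0.4159
x = -0.0780, y = -0.1684

(-0.0780, -0.1684, -0.4159)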